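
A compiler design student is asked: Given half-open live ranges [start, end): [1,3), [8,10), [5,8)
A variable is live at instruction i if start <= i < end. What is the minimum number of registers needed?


Live ranges:
  Var0: [1, 3)
  Var1: [8, 10)
  Var2: [5, 8)
Sweep-line events (position, delta, active):
  pos=1 start -> active=1
  pos=3 end -> active=0
  pos=5 start -> active=1
  pos=8 end -> active=0
  pos=8 start -> active=1
  pos=10 end -> active=0
Maximum simultaneous active: 1
Minimum registers needed: 1

1


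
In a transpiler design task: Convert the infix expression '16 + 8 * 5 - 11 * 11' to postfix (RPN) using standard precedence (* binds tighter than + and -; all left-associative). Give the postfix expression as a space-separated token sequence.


Applying the shunting-yard algorithm:
  Operand 16 -> output
  Push '+' onto operator stack -> op-stack: [+]
  Operand 8 -> output
  Push '*' onto operator stack -> op-stack: [+, *]
  Operand 5 -> output
  See '-' (prec 1); top '*' (prec 2) >= it -> pop '*' to output
  See '-' (prec 1); top '+' (prec 1) >= it -> pop '+' to output
  Push '-' onto operator stack -> op-stack: [-]
  Operand 11 -> output
  Push '*' onto operator stack -> op-stack: [-, *]
  Operand 11 -> output
  End of input: pop '*' to output
  End of input: pop '-' to output
Postfix result: 16 8 5 * + 11 11 * -

16 8 5 * + 11 11 * -


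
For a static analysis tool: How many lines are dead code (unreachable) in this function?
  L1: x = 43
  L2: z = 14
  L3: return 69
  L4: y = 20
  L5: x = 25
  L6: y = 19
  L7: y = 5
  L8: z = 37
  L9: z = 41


Analyzing control flow:
  L1: reachable (before return)
  L2: reachable (before return)
  L3: reachable (return statement)
  L4: DEAD (after return at L3)
  L5: DEAD (after return at L3)
  L6: DEAD (after return at L3)
  L7: DEAD (after return at L3)
  L8: DEAD (after return at L3)
  L9: DEAD (after return at L3)
Return at L3, total lines = 9
Dead lines: L4 through L9
Count: 6

6


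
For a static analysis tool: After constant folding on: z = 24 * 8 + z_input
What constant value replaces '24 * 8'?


Identifying constant sub-expression:
  Original: z = 24 * 8 + z_input
  24 and 8 are both compile-time constants
  Evaluating: 24 * 8 = 192
  After folding: z = 192 + z_input

192


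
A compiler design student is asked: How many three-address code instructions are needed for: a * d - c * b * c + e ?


Expression: a * d - c * b * c + e
Generating three-address code (respecting * over +/- precedence):
  Instruction 1: t1 = a * d
  Instruction 2: t2 = c * b
  Instruction 3: t3 = t2 * c
  Instruction 4: t4 = t1 - t3
  Instruction 5: t5 = t4 + e
Total instructions: 5

5


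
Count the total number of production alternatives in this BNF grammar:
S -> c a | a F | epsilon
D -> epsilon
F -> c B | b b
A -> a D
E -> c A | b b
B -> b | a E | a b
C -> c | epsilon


Counting alternatives per rule:
  S: 3 alternative(s)
  D: 1 alternative(s)
  F: 2 alternative(s)
  A: 1 alternative(s)
  E: 2 alternative(s)
  B: 3 alternative(s)
  C: 2 alternative(s)
Sum: 3 + 1 + 2 + 1 + 2 + 3 + 2 = 14

14


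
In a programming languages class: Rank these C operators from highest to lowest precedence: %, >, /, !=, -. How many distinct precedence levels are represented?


Looking up precedence for each operator:
  % -> precedence 6
  > -> precedence 4
  / -> precedence 6
  != -> precedence 3
  - -> precedence 5
Sorted highest to lowest: %, /, -, >, !=
Distinct precedence values: [6, 5, 4, 3]
Number of distinct levels: 4

4


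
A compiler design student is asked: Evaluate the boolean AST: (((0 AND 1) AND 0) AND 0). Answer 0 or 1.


Step 1: Evaluate inner node
  0 AND 1 = 0
Step 2: Evaluate next node
  0 AND 0 = 0
Step 3: Evaluate root node
  0 AND 0 = 0

0


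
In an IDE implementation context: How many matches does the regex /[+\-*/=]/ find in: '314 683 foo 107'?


Pattern: /[+\-*/=]/ (operators)
Input: '314 683 foo 107'
Scanning for matches:
Total matches: 0

0


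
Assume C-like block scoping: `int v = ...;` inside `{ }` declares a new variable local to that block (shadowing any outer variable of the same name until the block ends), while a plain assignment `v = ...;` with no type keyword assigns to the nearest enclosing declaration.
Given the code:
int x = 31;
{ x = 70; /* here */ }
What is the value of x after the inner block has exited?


Analyzing scoping rules:
Outer scope: declares x = 31
Inner block: 'x = 70;' has no type keyword, so it is an assignment to the outer x (no shadowing)
The assignment changed the outer variable itself, so the new value persists after the block -> 70
Result: 70

70


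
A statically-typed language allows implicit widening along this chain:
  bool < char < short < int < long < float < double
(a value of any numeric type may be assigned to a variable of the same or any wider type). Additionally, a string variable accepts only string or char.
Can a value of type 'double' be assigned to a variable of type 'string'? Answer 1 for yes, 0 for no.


Target variable type: string
Source value type: double
Rule: string accepts only {string, char}
  source 'double' in {string, char}? No
Result: 0

0


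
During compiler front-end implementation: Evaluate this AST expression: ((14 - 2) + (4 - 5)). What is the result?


Expression: ((14 - 2) + (4 - 5))
Evaluating step by step:
  14 - 2 = 12
  4 - 5 = -1
  12 + -1 = 11
Result: 11

11


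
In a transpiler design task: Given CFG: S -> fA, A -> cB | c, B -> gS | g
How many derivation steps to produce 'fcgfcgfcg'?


Grammar: S -> fA, A -> cB | c, B -> gS | g
Deriving 'fcgfcgfcg':
Step 1: S -> fA => fA
Step 2: A -> cB => fcB
Step 3: B -> gS => fcgS
Step 4: S -> fA => fcgfA
Step 5: A -> cB => fcgfcB
Step 6: B -> gS => fcgfcgS
Step 7: S -> fA => fcgfcgfA
Step 8: A -> cB => fcgfcgfcB
Step 9: B -> g => fcgfcgfcg
Total derivation steps: 9

9


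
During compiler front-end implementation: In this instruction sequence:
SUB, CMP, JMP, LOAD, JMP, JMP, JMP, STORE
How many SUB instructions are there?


Scanning instruction sequence for SUB:
  Position 1: SUB <- MATCH
  Position 2: CMP
  Position 3: JMP
  Position 4: LOAD
  Position 5: JMP
  Position 6: JMP
  Position 7: JMP
  Position 8: STORE
Matches at positions: [1]
Total SUB count: 1

1


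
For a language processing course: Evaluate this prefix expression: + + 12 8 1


Parsing prefix expression: + + 12 8 1
Step 1: Innermost operation '+ 12 8'
  12 + 8 = 20
Step 2: Outer operation '+ [20] 1'
  20 + 1 = 21

21


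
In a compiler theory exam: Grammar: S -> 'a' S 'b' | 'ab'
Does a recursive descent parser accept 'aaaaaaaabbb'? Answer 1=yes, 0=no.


Grammar accepts strings of the form a^n b^n (n >= 1)
Word: 'aaaaaaaabbb'
Counting: 8 a's and 3 b's
Check: 8 == 3? No
Mismatch: a-count != b-count
Rejected

0


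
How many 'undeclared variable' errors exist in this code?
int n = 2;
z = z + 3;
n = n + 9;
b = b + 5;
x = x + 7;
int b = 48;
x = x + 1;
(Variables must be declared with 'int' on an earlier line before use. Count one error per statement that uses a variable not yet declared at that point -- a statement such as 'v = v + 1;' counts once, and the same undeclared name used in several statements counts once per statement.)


Scanning code line by line:
  Line 1: declare 'n' -> declared = ['n']
  Line 2: use 'z' -> ERROR (undeclared)
  Line 3: use 'n' -> OK (declared)
  Line 4: use 'b' -> ERROR (undeclared)
  Line 5: use 'x' -> ERROR (undeclared)
  Line 6: declare 'b' -> declared = ['b', 'n']
  Line 7: use 'x' -> ERROR (undeclared)
Total undeclared variable errors: 4

4


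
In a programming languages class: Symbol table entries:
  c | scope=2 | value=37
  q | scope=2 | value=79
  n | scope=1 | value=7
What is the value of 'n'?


Searching symbol table for 'n':
  c | scope=2 | value=37
  q | scope=2 | value=79
  n | scope=1 | value=7 <- MATCH
Found 'n' at scope 1 with value 7

7


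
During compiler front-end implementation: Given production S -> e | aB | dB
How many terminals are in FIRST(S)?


Production: S -> e | aB | dB
Examining each alternative for leading terminals:
  S -> e : first terminal = 'e'
  S -> aB : first terminal = 'a'
  S -> dB : first terminal = 'd'
FIRST(S) = {a, d, e}
Count: 3

3


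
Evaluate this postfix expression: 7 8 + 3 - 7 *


Processing tokens left to right:
Push 7, Push 8
Pop 7 and 8, compute 7 + 8 = 15, push 15
Push 3
Pop 15 and 3, compute 15 - 3 = 12, push 12
Push 7
Pop 12 and 7, compute 12 * 7 = 84, push 84
Stack result: 84

84


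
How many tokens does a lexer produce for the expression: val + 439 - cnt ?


Scanning 'val + 439 - cnt'
Token 1: 'val' -> identifier
Token 2: '+' -> operator
Token 3: '439' -> integer_literal
Token 4: '-' -> operator
Token 5: 'cnt' -> identifier
Total tokens: 5

5


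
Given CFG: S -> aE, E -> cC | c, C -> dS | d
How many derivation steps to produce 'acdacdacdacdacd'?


Grammar: S -> aE, E -> cC | c, C -> dS | d
Deriving 'acdacdacdacdacd':
Step 1: S -> aE => aE
Step 2: E -> cC => acC
Step 3: C -> dS => acdS
Step 4: S -> aE => acdaE
Step 5: E -> cC => acdacC
Step 6: C -> dS => acdacdS
Step 7: S -> aE => acdacdaE
Step 8: E -> cC => acdacdacC
Step 9: C -> dS => acdacdacdS
Step 10: S -> aE => acdacdacdaE
Step 11: E -> cC => acdacdacdacC
Step 12: C -> dS => acdacdacdacdS
Step 13: S -> aE => acdacdacdacdaE
Step 14: E -> cC => acdacdacdacdacC
Step 15: C -> d => acdacdacdacdacd
Total derivation steps: 15

15


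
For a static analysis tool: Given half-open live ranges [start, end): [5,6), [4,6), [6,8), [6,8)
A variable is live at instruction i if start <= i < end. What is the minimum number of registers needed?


Live ranges:
  Var0: [5, 6)
  Var1: [4, 6)
  Var2: [6, 8)
  Var3: [6, 8)
Sweep-line events (position, delta, active):
  pos=4 start -> active=1
  pos=5 start -> active=2
  pos=6 end -> active=1
  pos=6 end -> active=0
  pos=6 start -> active=1
  pos=6 start -> active=2
  pos=8 end -> active=1
  pos=8 end -> active=0
Maximum simultaneous active: 2
Minimum registers needed: 2

2


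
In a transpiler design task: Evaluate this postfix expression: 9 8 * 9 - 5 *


Processing tokens left to right:
Push 9, Push 8
Pop 9 and 8, compute 9 * 8 = 72, push 72
Push 9
Pop 72 and 9, compute 72 - 9 = 63, push 63
Push 5
Pop 63 and 5, compute 63 * 5 = 315, push 315
Stack result: 315

315


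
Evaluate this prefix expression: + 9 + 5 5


Parsing prefix expression: + 9 + 5 5
Step 1: Innermost operation '+ 5 5'
  5 + 5 = 10
Step 2: Outer operation '+ 9 [10]'
  9 + 10 = 19

19


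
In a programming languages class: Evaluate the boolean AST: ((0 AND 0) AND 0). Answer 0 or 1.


Step 1: Evaluate inner node
  0 AND 0 = 0
Step 2: Evaluate root node
  0 AND 0 = 0

0


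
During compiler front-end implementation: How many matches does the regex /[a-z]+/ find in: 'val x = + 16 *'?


Pattern: /[a-z]+/ (identifiers)
Input: 'val x = + 16 *'
Scanning for matches:
  Match 1: 'val'
  Match 2: 'x'
Total matches: 2

2


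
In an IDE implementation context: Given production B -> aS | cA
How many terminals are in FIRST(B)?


Production: B -> aS | cA
Examining each alternative for leading terminals:
  B -> aS : first terminal = 'a'
  B -> cA : first terminal = 'c'
FIRST(B) = {a, c}
Count: 2

2


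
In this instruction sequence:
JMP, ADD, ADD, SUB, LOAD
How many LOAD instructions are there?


Scanning instruction sequence for LOAD:
  Position 1: JMP
  Position 2: ADD
  Position 3: ADD
  Position 4: SUB
  Position 5: LOAD <- MATCH
Matches at positions: [5]
Total LOAD count: 1

1


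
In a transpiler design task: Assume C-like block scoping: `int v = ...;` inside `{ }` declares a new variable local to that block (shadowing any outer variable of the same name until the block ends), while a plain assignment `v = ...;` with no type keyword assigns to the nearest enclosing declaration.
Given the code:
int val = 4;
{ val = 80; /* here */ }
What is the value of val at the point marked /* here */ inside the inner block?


Analyzing scoping rules:
Outer scope: declares val = 4
Inner block: 'val = 80;' has no type keyword, so it is an assignment to the outer val (no shadowing)
Inside the block, after the assignment -> 80
Result: 80

80


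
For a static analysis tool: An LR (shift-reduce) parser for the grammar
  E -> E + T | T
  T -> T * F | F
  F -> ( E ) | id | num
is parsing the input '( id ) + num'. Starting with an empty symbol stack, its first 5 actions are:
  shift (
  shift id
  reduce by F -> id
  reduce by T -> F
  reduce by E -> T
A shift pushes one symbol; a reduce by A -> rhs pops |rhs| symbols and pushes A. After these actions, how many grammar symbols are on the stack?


Tracking the symbol stack through each action:
  Action 1: shift '(' : push -> stack = [(] (size 1)
  Action 2: shift 'id' : push -> stack = [(, id] (size 2)
  Action 3: reduce by F -> id : pop 1, push F -> stack = [(, F] (size 2)
  Action 4: reduce by T -> F : pop 1, push T -> stack = [(, T] (size 2)
  Action 5: reduce by E -> T : pop 1, push E -> stack = [(, E] (size 2)
Final stack size: 2

2


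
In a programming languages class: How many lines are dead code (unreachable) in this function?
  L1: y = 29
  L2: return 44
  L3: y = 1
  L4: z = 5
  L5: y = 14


Analyzing control flow:
  L1: reachable (before return)
  L2: reachable (return statement)
  L3: DEAD (after return at L2)
  L4: DEAD (after return at L2)
  L5: DEAD (after return at L2)
Return at L2, total lines = 5
Dead lines: L3 through L5
Count: 3

3


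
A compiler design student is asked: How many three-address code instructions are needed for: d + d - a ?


Expression: d + d - a
Generating three-address code (respecting * over +/- precedence):
  Instruction 1: t1 = d + d
  Instruction 2: t2 = t1 - a
Total instructions: 2

2


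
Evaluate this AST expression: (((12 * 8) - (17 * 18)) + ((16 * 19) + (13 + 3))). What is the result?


Expression: (((12 * 8) - (17 * 18)) + ((16 * 19) + (13 + 3)))
Evaluating step by step:
  12 * 8 = 96
  17 * 18 = 306
  96 - 306 = -210
  16 * 19 = 304
  13 + 3 = 16
  304 + 16 = 320
  -210 + 320 = 110
Result: 110

110


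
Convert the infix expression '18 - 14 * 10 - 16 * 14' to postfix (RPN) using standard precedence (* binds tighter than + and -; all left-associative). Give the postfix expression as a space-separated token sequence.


Applying the shunting-yard algorithm:
  Operand 18 -> output
  Push '-' onto operator stack -> op-stack: [-]
  Operand 14 -> output
  Push '*' onto operator stack -> op-stack: [-, *]
  Operand 10 -> output
  See '-' (prec 1); top '*' (prec 2) >= it -> pop '*' to output
  See '-' (prec 1); top '-' (prec 1) >= it -> pop '-' to output
  Push '-' onto operator stack -> op-stack: [-]
  Operand 16 -> output
  Push '*' onto operator stack -> op-stack: [-, *]
  Operand 14 -> output
  End of input: pop '*' to output
  End of input: pop '-' to output
Postfix result: 18 14 10 * - 16 14 * -

18 14 10 * - 16 14 * -


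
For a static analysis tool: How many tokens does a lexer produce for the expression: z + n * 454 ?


Scanning 'z + n * 454'
Token 1: 'z' -> identifier
Token 2: '+' -> operator
Token 3: 'n' -> identifier
Token 4: '*' -> operator
Token 5: '454' -> integer_literal
Total tokens: 5

5


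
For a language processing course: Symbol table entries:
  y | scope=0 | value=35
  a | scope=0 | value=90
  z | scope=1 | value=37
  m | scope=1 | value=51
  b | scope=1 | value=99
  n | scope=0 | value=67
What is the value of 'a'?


Searching symbol table for 'a':
  y | scope=0 | value=35
  a | scope=0 | value=90 <- MATCH
  z | scope=1 | value=37
  m | scope=1 | value=51
  b | scope=1 | value=99
  n | scope=0 | value=67
Found 'a' at scope 0 with value 90

90


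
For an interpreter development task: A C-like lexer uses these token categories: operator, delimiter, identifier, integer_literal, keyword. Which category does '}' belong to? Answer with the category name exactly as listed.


Token: '}'
Checking categories:
  identifier: no
  integer_literal: no
  operator: no
  keyword: no
  delimiter: YES
Category: delimiter

delimiter


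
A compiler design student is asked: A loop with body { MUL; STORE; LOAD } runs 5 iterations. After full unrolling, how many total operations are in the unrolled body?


Loop body operations: MUL, STORE, LOAD (3 ops per iteration)
Unrolling 5 iterations:
  Iteration 1: MUL, STORE, LOAD (3 ops)
  Iteration 2: MUL, STORE, LOAD (3 ops)
  Iteration 3: MUL, STORE, LOAD (3 ops)
  Iteration 4: MUL, STORE, LOAD (3 ops)
  Iteration 5: MUL, STORE, LOAD (3 ops)
Total: 5 iterations * 3 ops/iter = 15 operations

15


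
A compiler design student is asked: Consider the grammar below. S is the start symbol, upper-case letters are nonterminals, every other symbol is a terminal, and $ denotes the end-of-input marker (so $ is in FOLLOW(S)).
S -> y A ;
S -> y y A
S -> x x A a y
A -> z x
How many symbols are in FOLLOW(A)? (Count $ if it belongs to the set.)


S is the start symbol and does not occur in any rule body, so FOLLOW(S) = {$}.
Examining every occurrence of A in a rule body:
  S -> y A ; : A is followed by terminal ';' -> add ';'
  S -> y y A : A is at the right end -> add FOLLOW(S) = {$}
  S -> x x A a y : A is followed by terminal 'a' -> add 'a'
  A -> z x : A does not occur in the body -> contributes nothing
FOLLOW(A) = {;, a, $}
Count: 3

3


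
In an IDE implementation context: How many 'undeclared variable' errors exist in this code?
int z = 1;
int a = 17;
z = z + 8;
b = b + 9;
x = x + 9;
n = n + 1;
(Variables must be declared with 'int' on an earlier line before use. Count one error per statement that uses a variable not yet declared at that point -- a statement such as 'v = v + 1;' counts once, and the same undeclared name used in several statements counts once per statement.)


Scanning code line by line:
  Line 1: declare 'z' -> declared = ['z']
  Line 2: declare 'a' -> declared = ['a', 'z']
  Line 3: use 'z' -> OK (declared)
  Line 4: use 'b' -> ERROR (undeclared)
  Line 5: use 'x' -> ERROR (undeclared)
  Line 6: use 'n' -> ERROR (undeclared)
Total undeclared variable errors: 3

3


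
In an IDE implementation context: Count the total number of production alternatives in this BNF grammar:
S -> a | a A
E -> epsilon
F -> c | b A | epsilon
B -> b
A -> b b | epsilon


Counting alternatives per rule:
  S: 2 alternative(s)
  E: 1 alternative(s)
  F: 3 alternative(s)
  B: 1 alternative(s)
  A: 2 alternative(s)
Sum: 2 + 1 + 3 + 1 + 2 = 9

9


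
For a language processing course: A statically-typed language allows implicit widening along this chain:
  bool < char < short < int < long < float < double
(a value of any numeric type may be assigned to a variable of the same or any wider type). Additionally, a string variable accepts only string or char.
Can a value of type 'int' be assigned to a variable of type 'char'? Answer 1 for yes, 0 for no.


Target variable type: char
Source value type: int
Numeric ranks: int=3, char=1
Widening allowed iff rank(source) <= rank(target): 3 <= 1? No
Result: 0

0


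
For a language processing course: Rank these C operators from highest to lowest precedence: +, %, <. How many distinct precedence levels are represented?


Looking up precedence for each operator:
  + -> precedence 5
  % -> precedence 6
  < -> precedence 4
Sorted highest to lowest: %, +, <
Distinct precedence values: [6, 5, 4]
Number of distinct levels: 3

3


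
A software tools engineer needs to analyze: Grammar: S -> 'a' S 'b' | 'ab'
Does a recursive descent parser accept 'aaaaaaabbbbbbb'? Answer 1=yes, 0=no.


Grammar accepts strings of the form a^n b^n (n >= 1)
Word: 'aaaaaaabbbbbbb'
Counting: 7 a's and 7 b's
Check: 7 == 7? Yes
Derivation (S -> aSb applied 6 time(s), then S -> ab): S => aSb => aaSbb => aaaSbbb => aaaaSbbbb => aaaaaSbbbbb => aaaaaaSbbbbbb => aaaaaaabbbbbbb
Accepted

1


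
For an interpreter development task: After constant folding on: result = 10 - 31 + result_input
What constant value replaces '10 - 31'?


Identifying constant sub-expression:
  Original: result = 10 - 31 + result_input
  10 and 31 are both compile-time constants
  Evaluating: 10 - 31 = -21
  After folding: result = -21 + result_input

-21


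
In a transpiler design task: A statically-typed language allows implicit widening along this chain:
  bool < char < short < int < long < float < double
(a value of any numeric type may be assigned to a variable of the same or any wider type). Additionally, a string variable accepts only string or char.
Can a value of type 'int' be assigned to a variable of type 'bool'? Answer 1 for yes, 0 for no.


Target variable type: bool
Source value type: int
Numeric ranks: int=3, bool=0
Widening allowed iff rank(source) <= rank(target): 3 <= 0? No
Result: 0

0


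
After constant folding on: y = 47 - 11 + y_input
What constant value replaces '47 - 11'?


Identifying constant sub-expression:
  Original: y = 47 - 11 + y_input
  47 and 11 are both compile-time constants
  Evaluating: 47 - 11 = 36
  After folding: y = 36 + y_input

36


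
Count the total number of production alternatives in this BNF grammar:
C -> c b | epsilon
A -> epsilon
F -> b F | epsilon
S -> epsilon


Counting alternatives per rule:
  C: 2 alternative(s)
  A: 1 alternative(s)
  F: 2 alternative(s)
  S: 1 alternative(s)
Sum: 2 + 1 + 2 + 1 = 6

6


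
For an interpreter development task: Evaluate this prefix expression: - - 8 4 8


Parsing prefix expression: - - 8 4 8
Step 1: Innermost operation '- 8 4'
  8 - 4 = 4
Step 2: Outer operation '- [4] 8'
  4 - 8 = -4

-4


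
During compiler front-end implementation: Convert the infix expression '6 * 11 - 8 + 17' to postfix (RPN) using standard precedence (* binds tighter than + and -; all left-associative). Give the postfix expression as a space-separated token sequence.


Applying the shunting-yard algorithm:
  Operand 6 -> output
  Push '*' onto operator stack -> op-stack: [*]
  Operand 11 -> output
  See '-' (prec 1); top '*' (prec 2) >= it -> pop '*' to output
  Push '-' onto operator stack -> op-stack: [-]
  Operand 8 -> output
  See '+' (prec 1); top '-' (prec 1) >= it -> pop '-' to output
  Push '+' onto operator stack -> op-stack: [+]
  Operand 17 -> output
  End of input: pop '+' to output
Postfix result: 6 11 * 8 - 17 +

6 11 * 8 - 17 +


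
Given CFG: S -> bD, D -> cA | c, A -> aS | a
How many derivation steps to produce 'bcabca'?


Grammar: S -> bD, D -> cA | c, A -> aS | a
Deriving 'bcabca':
Step 1: S -> bD => bD
Step 2: D -> cA => bcA
Step 3: A -> aS => bcaS
Step 4: S -> bD => bcabD
Step 5: D -> cA => bcabcA
Step 6: A -> a => bcabca
Total derivation steps: 6

6


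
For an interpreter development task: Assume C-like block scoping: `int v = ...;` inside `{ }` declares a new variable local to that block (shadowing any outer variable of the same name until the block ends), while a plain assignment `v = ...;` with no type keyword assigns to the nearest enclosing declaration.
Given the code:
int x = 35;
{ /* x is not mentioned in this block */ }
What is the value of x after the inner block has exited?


Analyzing scoping rules:
Outer scope: declares x = 35
Inner block: x is neither redeclared nor assigned -> unchanged
After the block -> 35
Result: 35

35


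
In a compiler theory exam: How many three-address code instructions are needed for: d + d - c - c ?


Expression: d + d - c - c
Generating three-address code (respecting * over +/- precedence):
  Instruction 1: t1 = d + d
  Instruction 2: t2 = t1 - c
  Instruction 3: t3 = t2 - c
Total instructions: 3

3


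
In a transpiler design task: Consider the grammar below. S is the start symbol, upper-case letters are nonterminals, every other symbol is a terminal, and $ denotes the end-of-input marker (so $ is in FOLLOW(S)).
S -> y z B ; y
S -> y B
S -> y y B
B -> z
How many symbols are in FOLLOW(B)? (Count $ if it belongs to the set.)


S is the start symbol and does not occur in any rule body, so FOLLOW(S) = {$}.
Examining every occurrence of B in a rule body:
  S -> y z B ; y : B is followed by terminal ';' -> add ';'
  S -> y B : B is at the right end -> add FOLLOW(S) = {$}
  S -> y y B : B is at the right end -> add FOLLOW(S) = {$} (already in the set)
  B -> z : B does not occur in the body -> contributes nothing
FOLLOW(B) = {;, $}
Count: 2

2


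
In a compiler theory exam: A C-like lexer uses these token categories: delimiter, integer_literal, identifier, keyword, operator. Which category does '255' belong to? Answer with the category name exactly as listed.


Token: '255'
Checking categories:
  identifier: no
  integer_literal: YES
  operator: no
  keyword: no
  delimiter: no
Category: integer_literal

integer_literal


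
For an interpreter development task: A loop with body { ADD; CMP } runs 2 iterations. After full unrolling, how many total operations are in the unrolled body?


Loop body operations: ADD, CMP (2 ops per iteration)
Unrolling 2 iterations:
  Iteration 1: ADD, CMP (2 ops)
  Iteration 2: ADD, CMP (2 ops)
Total: 2 iterations * 2 ops/iter = 4 operations

4


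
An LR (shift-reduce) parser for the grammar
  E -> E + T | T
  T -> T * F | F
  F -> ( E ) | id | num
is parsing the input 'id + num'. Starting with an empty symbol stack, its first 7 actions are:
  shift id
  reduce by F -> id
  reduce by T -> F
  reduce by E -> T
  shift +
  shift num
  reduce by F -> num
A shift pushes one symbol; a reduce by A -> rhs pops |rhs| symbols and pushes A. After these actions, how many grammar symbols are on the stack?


Tracking the symbol stack through each action:
  Action 1: shift 'id' : push -> stack = [id] (size 1)
  Action 2: reduce by F -> id : pop 1, push F -> stack = [F] (size 1)
  Action 3: reduce by T -> F : pop 1, push T -> stack = [T] (size 1)
  Action 4: reduce by E -> T : pop 1, push E -> stack = [E] (size 1)
  Action 5: shift '+' : push -> stack = [E, +] (size 2)
  Action 6: shift 'num' : push -> stack = [E, +, num] (size 3)
  Action 7: reduce by F -> num : pop 1, push F -> stack = [E, +, F] (size 3)
Final stack size: 3

3


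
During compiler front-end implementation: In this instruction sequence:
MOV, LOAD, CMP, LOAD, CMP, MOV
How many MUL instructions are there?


Scanning instruction sequence for MUL:
  Position 1: MOV
  Position 2: LOAD
  Position 3: CMP
  Position 4: LOAD
  Position 5: CMP
  Position 6: MOV
Matches at positions: []
Total MUL count: 0

0


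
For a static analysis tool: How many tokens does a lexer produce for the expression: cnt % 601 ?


Scanning 'cnt % 601'
Token 1: 'cnt' -> identifier
Token 2: '%' -> operator
Token 3: '601' -> integer_literal
Total tokens: 3

3


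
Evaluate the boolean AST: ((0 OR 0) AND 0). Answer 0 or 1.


Step 1: Evaluate inner node
  0 OR 0 = 0
Step 2: Evaluate root node
  0 AND 0 = 0

0


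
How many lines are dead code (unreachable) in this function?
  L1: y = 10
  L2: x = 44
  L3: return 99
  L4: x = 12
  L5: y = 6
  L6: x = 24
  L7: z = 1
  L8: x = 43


Analyzing control flow:
  L1: reachable (before return)
  L2: reachable (before return)
  L3: reachable (return statement)
  L4: DEAD (after return at L3)
  L5: DEAD (after return at L3)
  L6: DEAD (after return at L3)
  L7: DEAD (after return at L3)
  L8: DEAD (after return at L3)
Return at L3, total lines = 8
Dead lines: L4 through L8
Count: 5

5


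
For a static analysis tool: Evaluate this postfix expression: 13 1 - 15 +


Processing tokens left to right:
Push 13, Push 1
Pop 13 and 1, compute 13 - 1 = 12, push 12
Push 15
Pop 12 and 15, compute 12 + 15 = 27, push 27
Stack result: 27

27


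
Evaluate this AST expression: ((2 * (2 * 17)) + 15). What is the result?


Expression: ((2 * (2 * 17)) + 15)
Evaluating step by step:
  2 * 17 = 34
  2 * 34 = 68
  68 + 15 = 83
Result: 83

83


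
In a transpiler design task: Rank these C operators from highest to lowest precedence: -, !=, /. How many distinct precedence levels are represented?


Looking up precedence for each operator:
  - -> precedence 5
  != -> precedence 3
  / -> precedence 6
Sorted highest to lowest: /, -, !=
Distinct precedence values: [6, 5, 3]
Number of distinct levels: 3

3


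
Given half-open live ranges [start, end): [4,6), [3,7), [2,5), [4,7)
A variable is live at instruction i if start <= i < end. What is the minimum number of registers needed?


Live ranges:
  Var0: [4, 6)
  Var1: [3, 7)
  Var2: [2, 5)
  Var3: [4, 7)
Sweep-line events (position, delta, active):
  pos=2 start -> active=1
  pos=3 start -> active=2
  pos=4 start -> active=3
  pos=4 start -> active=4
  pos=5 end -> active=3
  pos=6 end -> active=2
  pos=7 end -> active=1
  pos=7 end -> active=0
Maximum simultaneous active: 4
Minimum registers needed: 4

4


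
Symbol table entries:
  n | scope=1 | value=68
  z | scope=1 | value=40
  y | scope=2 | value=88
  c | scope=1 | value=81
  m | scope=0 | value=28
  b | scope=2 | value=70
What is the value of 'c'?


Searching symbol table for 'c':
  n | scope=1 | value=68
  z | scope=1 | value=40
  y | scope=2 | value=88
  c | scope=1 | value=81 <- MATCH
  m | scope=0 | value=28
  b | scope=2 | value=70
Found 'c' at scope 1 with value 81

81


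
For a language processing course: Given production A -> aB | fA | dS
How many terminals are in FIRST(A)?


Production: A -> aB | fA | dS
Examining each alternative for leading terminals:
  A -> aB : first terminal = 'a'
  A -> fA : first terminal = 'f'
  A -> dS : first terminal = 'd'
FIRST(A) = {a, d, f}
Count: 3

3


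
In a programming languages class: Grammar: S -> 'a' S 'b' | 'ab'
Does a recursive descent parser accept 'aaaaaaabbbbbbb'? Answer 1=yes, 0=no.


Grammar accepts strings of the form a^n b^n (n >= 1)
Word: 'aaaaaaabbbbbbb'
Counting: 7 a's and 7 b's
Check: 7 == 7? Yes
Derivation (S -> aSb applied 6 time(s), then S -> ab): S => aSb => aaSbb => aaaSbbb => aaaaSbbbb => aaaaaSbbbbb => aaaaaaSbbbbbb => aaaaaaabbbbbbb
Accepted

1


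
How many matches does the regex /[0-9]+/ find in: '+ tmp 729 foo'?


Pattern: /[0-9]+/ (int literals)
Input: '+ tmp 729 foo'
Scanning for matches:
  Match 1: '729'
Total matches: 1

1


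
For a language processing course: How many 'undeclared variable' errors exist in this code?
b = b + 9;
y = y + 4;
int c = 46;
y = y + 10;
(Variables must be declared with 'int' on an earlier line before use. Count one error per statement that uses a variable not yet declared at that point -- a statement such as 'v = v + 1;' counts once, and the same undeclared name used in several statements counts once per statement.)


Scanning code line by line:
  Line 1: use 'b' -> ERROR (undeclared)
  Line 2: use 'y' -> ERROR (undeclared)
  Line 3: declare 'c' -> declared = ['c']
  Line 4: use 'y' -> ERROR (undeclared)
Total undeclared variable errors: 3

3


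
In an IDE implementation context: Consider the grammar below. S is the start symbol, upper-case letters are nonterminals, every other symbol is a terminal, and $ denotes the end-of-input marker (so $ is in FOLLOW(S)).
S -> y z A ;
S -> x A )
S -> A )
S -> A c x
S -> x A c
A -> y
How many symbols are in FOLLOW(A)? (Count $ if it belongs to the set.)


S is the start symbol and does not occur in any rule body, so FOLLOW(S) = {$}.
Examining every occurrence of A in a rule body:
  S -> y z A ; : A is followed by terminal ';' -> add ';'
  S -> x A ) : A is followed by terminal ')' -> add ')'
  S -> A ) : A is followed by terminal ')' -> add ')' (already in the set)
  S -> A c x : A is followed by terminal 'c' -> add 'c'
  S -> x A c : A is followed by terminal 'c' -> add 'c' (already in the set)
  A -> y : A does not occur in the body -> contributes nothing
FOLLOW(A) = {), ;, c}
Count: 3

3


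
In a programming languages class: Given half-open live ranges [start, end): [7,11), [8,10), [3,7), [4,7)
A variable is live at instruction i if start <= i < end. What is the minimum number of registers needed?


Live ranges:
  Var0: [7, 11)
  Var1: [8, 10)
  Var2: [3, 7)
  Var3: [4, 7)
Sweep-line events (position, delta, active):
  pos=3 start -> active=1
  pos=4 start -> active=2
  pos=7 end -> active=1
  pos=7 end -> active=0
  pos=7 start -> active=1
  pos=8 start -> active=2
  pos=10 end -> active=1
  pos=11 end -> active=0
Maximum simultaneous active: 2
Minimum registers needed: 2

2


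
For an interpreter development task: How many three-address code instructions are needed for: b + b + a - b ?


Expression: b + b + a - b
Generating three-address code (respecting * over +/- precedence):
  Instruction 1: t1 = b + b
  Instruction 2: t2 = t1 + a
  Instruction 3: t3 = t2 - b
Total instructions: 3

3


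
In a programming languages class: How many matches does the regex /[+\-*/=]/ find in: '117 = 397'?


Pattern: /[+\-*/=]/ (operators)
Input: '117 = 397'
Scanning for matches:
  Match 1: '='
Total matches: 1

1


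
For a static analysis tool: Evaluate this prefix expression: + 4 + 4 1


Parsing prefix expression: + 4 + 4 1
Step 1: Innermost operation '+ 4 1'
  4 + 1 = 5
Step 2: Outer operation '+ 4 [5]'
  4 + 5 = 9

9


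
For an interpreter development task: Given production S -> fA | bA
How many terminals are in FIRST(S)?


Production: S -> fA | bA
Examining each alternative for leading terminals:
  S -> fA : first terminal = 'f'
  S -> bA : first terminal = 'b'
FIRST(S) = {b, f}
Count: 2

2


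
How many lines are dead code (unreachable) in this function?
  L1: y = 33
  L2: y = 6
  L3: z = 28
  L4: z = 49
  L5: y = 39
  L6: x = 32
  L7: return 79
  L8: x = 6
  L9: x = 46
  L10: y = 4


Analyzing control flow:
  L1: reachable (before return)
  L2: reachable (before return)
  L3: reachable (before return)
  L4: reachable (before return)
  L5: reachable (before return)
  L6: reachable (before return)
  L7: reachable (return statement)
  L8: DEAD (after return at L7)
  L9: DEAD (after return at L7)
  L10: DEAD (after return at L7)
Return at L7, total lines = 10
Dead lines: L8 through L10
Count: 3

3


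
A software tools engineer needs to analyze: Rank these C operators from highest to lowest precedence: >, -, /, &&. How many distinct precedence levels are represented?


Looking up precedence for each operator:
  > -> precedence 4
  - -> precedence 5
  / -> precedence 6
  && -> precedence 2
Sorted highest to lowest: /, -, >, &&
Distinct precedence values: [6, 5, 4, 2]
Number of distinct levels: 4

4


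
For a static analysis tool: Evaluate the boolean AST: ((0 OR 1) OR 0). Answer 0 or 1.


Step 1: Evaluate inner node
  0 OR 1 = 1
Step 2: Evaluate root node
  1 OR 0 = 1

1


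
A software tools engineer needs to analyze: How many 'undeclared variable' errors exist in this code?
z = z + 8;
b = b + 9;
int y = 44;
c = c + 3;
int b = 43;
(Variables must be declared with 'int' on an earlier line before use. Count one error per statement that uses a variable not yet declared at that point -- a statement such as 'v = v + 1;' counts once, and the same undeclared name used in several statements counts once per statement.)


Scanning code line by line:
  Line 1: use 'z' -> ERROR (undeclared)
  Line 2: use 'b' -> ERROR (undeclared)
  Line 3: declare 'y' -> declared = ['y']
  Line 4: use 'c' -> ERROR (undeclared)
  Line 5: declare 'b' -> declared = ['b', 'y']
Total undeclared variable errors: 3

3


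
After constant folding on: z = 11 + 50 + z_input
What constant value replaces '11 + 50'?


Identifying constant sub-expression:
  Original: z = 11 + 50 + z_input
  11 and 50 are both compile-time constants
  Evaluating: 11 + 50 = 61
  After folding: z = 61 + z_input

61


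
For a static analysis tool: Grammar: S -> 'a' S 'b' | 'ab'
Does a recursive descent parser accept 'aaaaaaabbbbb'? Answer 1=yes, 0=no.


Grammar accepts strings of the form a^n b^n (n >= 1)
Word: 'aaaaaaabbbbb'
Counting: 7 a's and 5 b's
Check: 7 == 5? No
Mismatch: a-count != b-count
Rejected

0


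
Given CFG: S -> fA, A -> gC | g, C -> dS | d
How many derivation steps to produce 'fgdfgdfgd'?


Grammar: S -> fA, A -> gC | g, C -> dS | d
Deriving 'fgdfgdfgd':
Step 1: S -> fA => fA
Step 2: A -> gC => fgC
Step 3: C -> dS => fgdS
Step 4: S -> fA => fgdfA
Step 5: A -> gC => fgdfgC
Step 6: C -> dS => fgdfgdS
Step 7: S -> fA => fgdfgdfA
Step 8: A -> gC => fgdfgdfgC
Step 9: C -> d => fgdfgdfgd
Total derivation steps: 9

9


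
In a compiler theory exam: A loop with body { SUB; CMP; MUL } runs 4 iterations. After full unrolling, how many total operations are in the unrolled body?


Loop body operations: SUB, CMP, MUL (3 ops per iteration)
Unrolling 4 iterations:
  Iteration 1: SUB, CMP, MUL (3 ops)
  Iteration 2: SUB, CMP, MUL (3 ops)
  Iteration 3: SUB, CMP, MUL (3 ops)
  Iteration 4: SUB, CMP, MUL (3 ops)
Total: 4 iterations * 3 ops/iter = 12 operations

12


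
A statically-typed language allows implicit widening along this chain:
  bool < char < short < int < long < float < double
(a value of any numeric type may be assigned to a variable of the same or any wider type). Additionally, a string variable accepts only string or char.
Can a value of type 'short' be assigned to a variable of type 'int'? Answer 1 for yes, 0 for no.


Target variable type: int
Source value type: short
Numeric ranks: short=2, int=3
Widening allowed iff rank(source) <= rank(target): 2 <= 3? Yes
Result: 1

1


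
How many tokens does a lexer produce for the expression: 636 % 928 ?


Scanning '636 % 928'
Token 1: '636' -> integer_literal
Token 2: '%' -> operator
Token 3: '928' -> integer_literal
Total tokens: 3

3


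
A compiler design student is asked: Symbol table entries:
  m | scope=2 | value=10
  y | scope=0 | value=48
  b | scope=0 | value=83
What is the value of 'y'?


Searching symbol table for 'y':
  m | scope=2 | value=10
  y | scope=0 | value=48 <- MATCH
  b | scope=0 | value=83
Found 'y' at scope 0 with value 48

48


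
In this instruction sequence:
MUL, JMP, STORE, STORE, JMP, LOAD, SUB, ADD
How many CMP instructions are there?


Scanning instruction sequence for CMP:
  Position 1: MUL
  Position 2: JMP
  Position 3: STORE
  Position 4: STORE
  Position 5: JMP
  Position 6: LOAD
  Position 7: SUB
  Position 8: ADD
Matches at positions: []
Total CMP count: 0

0


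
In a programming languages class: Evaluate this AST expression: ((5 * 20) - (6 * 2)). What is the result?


Expression: ((5 * 20) - (6 * 2))
Evaluating step by step:
  5 * 20 = 100
  6 * 2 = 12
  100 - 12 = 88
Result: 88

88


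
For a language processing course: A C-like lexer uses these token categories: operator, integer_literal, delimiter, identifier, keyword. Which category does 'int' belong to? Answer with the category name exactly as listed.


Token: 'int'
Checking categories:
  identifier: no
  integer_literal: no
  operator: no
  keyword: YES
  delimiter: no
Category: keyword

keyword


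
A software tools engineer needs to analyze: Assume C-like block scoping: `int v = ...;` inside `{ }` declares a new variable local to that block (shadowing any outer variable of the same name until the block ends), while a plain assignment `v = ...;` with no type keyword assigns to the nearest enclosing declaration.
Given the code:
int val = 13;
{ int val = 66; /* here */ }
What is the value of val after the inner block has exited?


Analyzing scoping rules:
Outer scope: declares val = 13
Inner block: 'int val = 66;' declares a NEW val that shadows the outer one
When the block exits the inner val goes out of scope; the outer val was never modified -> 13
Result: 13

13


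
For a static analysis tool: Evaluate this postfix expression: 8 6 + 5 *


Processing tokens left to right:
Push 8, Push 6
Pop 8 and 6, compute 8 + 6 = 14, push 14
Push 5
Pop 14 and 5, compute 14 * 5 = 70, push 70
Stack result: 70

70


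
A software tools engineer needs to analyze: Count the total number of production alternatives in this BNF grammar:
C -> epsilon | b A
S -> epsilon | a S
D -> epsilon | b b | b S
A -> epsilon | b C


Counting alternatives per rule:
  C: 2 alternative(s)
  S: 2 alternative(s)
  D: 3 alternative(s)
  A: 2 alternative(s)
Sum: 2 + 2 + 3 + 2 = 9

9
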